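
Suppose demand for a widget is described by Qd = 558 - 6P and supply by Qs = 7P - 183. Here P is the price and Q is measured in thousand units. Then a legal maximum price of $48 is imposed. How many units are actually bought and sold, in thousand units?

153

Equilibrium: 558 - 6P = 7P - 183, so 741 = 13P and P* = 57, Q* = 216.
The ceiling of 48 is below the equilibrium price 57, so it binds.
At P = 48: Qd = 558 - 6·48 = 270 and Qs = 7·48 - 183 = 153.
The quantity actually transacted is the short side, supply: 153.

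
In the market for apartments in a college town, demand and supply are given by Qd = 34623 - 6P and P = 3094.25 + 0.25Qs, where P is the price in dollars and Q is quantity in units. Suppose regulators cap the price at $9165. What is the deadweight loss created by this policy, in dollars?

Rearranging supply gives Qs = 4P - 12377. Setting quantity demanded equal to quantity supplied, 34623 - 6P = 4P - 12377, gives P* = 4700 and Q* = 6423.
The ceiling of 9165 is above the equilibrium price 4700, so it is not binding; the market clears at P* = 4700, Q* = 6423.
Since the control does not bind, no trades are prevented and deadweight loss is zero.

0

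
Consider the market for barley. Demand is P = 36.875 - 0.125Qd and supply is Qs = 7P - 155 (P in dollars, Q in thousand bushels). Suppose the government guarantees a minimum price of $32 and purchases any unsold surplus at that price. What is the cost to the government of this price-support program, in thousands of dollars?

Rearranging demand gives Qd = 295 - 8P. In a free market, 295 - 8P = 7P - 155 gives the equilibrium P* = 30, Q* = 55.
The floor of 32 is above the equilibrium price 30, so it binds.
At P = 32: Qd = 295 - 8·32 = 39 and Qs = 7·32 - 155 = 69.
Surplus = Qs - Qd = 30.
Government expenditure = surplus × support price = 30 × 32 = 960.

960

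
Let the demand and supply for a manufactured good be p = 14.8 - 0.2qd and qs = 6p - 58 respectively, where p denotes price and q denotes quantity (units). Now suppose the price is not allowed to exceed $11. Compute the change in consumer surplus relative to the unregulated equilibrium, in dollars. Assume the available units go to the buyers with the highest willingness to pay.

Rearranging demand gives qd = 74 - 5p. Equilibrium: 74 - 5p = 6p - 58, so 132 = 11p and p* = 12, q* = 14.
Since 11 < 12, the ceiling is binding.
At p = 11: qd = 74 - 5·11 = 19 and qs = 6·11 - 58 = 8.
Consumer surplus without the control is ½ · (14.8 - 12) · 14 = 19.6.
With the ceiling, 8 units are sold at 11 (assume they go to the highest-value buyers). The demand price at q = 8 is 13.2, so CS = ½ · [(14.8 - 11) + (13.2 - 11)] · 8 = 24.
Change in consumer surplus = 24 - 19.6 = 4.4.

4.4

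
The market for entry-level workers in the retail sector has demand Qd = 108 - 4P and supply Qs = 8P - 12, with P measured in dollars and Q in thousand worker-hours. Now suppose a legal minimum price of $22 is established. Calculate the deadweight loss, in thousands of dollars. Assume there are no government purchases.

In a free market, 108 - 4P = 8P - 12 gives the equilibrium P* = 10, Q* = 68.
The floor of 22 is above the equilibrium price 10, so it binds.
At P = 22: Qd = 108 - 4·22 = 20 and Qs = 8·22 - 12 = 164.
Quantity traded falls to 20. At Q = 20 the demand price is (108 - 20)/4 = 22 and the supply price is (12 + 20)/8 = 4.
Deadweight loss = ½ · (22 - 4) · (68 - 20) = ½ · 18 · 48 = 432.

432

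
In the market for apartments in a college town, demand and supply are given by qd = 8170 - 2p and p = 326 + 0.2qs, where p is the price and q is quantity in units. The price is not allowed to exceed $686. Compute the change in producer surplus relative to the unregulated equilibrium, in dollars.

Rearranging supply gives qs = 5p - 1630. Equilibrium: 8170 - 2p = 5p - 1630, so 9800 = 7p and p* = 1400, q* = 5370.
Because the ceiling (686) lies below the market-clearing price, it is binding.
At p = 686: qd = 8170 - 2·686 = 6798 and qs = 5·686 - 1630 = 1800.
Producer surplus without the control is ½ · (1400 - 326) · 5370 = 2883690.
With the ceiling, producers sell 1800 units at 686, so PS = ½ · (686 - 326) · 1800 = 324000.
Change in producer surplus = 324000 - 2883690 = -2559690.

-2559690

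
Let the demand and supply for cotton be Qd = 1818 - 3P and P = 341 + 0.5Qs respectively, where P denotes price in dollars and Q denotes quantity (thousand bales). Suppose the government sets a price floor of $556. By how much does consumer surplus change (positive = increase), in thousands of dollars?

Rearranging supply gives Qs = 2P - 682. Equilibrium: 1818 - 3P = 2P - 682, so 2500 = 5P and P* = 500, Q* = 318.
Since 556 > 500, the floor is binding.
At P = 556: Qd = 1818 - 3·556 = 150 and Qs = 2·556 - 682 = 430.
Consumer surplus without the control is ½ · (606 - 500) · 318 = 16854.
With the floor, consumers buy 150 units at 556, so CS = ½ · (606 - 556) · 150 = 3750.
Change in consumer surplus = 3750 - 16854 = -13104.

-13104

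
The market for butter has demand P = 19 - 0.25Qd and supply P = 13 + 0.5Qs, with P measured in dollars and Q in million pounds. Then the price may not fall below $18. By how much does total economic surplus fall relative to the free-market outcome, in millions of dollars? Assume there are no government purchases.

6

Rearranging demand gives Qd = 76 - 4P; rearranging supply gives Qs = 2P - 26. Setting quantity demanded equal to quantity supplied, 76 - 4P = 2P - 26, gives P* = 17 and Q* = 8.
Since 18 > 17, the floor is binding.
At P = 18: Qd = 76 - 4·18 = 4 and Qs = 2·18 - 26 = 10.
Quantity traded falls to 4. At Q = 4 the demand price is (76 - 4)/4 = 18 and the supply price is (26 + 4)/2 = 15.
Deadweight loss = ½ · (18 - 15) · (8 - 4) = ½ · 3 · 4 = 6.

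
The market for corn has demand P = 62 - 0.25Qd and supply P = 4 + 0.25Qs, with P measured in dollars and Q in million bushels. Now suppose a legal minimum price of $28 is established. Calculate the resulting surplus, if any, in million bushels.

Rearranging demand gives Qd = 248 - 4P; rearranging supply gives Qs = 4P - 16. Without the control the market clears where 248 - 4P = 4P - 16, i.e. P* = 33 and Q* = 116.
The floor of 28 is below the equilibrium price 33, so it is not binding; the market clears at P* = 33, Q* = 116.
Since the control does not bind, there is no surplus.

0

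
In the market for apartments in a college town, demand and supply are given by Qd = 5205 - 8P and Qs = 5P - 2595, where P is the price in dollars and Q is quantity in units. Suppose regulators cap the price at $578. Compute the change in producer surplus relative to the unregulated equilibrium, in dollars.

Without the control the market clears where 5205 - 8P = 5P - 2595, i.e. P* = 600 and Q* = 405.
Because the ceiling (578) lies below the market-clearing price, it is binding.
At P = 578: Qd = 5205 - 8·578 = 581 and Qs = 5·578 - 2595 = 295.
Producer surplus without the control is ½ · (600 - 519) · 405 = 16402.5.
With the ceiling, producers sell 295 units at 578, so PS = ½ · (578 - 519) · 295 = 8702.5.
Change in producer surplus = 8702.5 - 16402.5 = -7700.

-7700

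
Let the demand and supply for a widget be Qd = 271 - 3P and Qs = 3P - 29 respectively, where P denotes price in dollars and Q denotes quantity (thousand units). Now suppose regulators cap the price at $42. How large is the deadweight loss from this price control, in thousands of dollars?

In a free market, 271 - 3P = 3P - 29 gives the equilibrium P* = 50, Q* = 121.
Because the ceiling (42) lies below the market-clearing price, it is binding.
At P = 42: Qd = 271 - 3·42 = 145 and Qs = 3·42 - 29 = 97.
Quantity traded falls to 97. At Q = 97 the demand price is (271 - 97)/3 = 58 and the supply price is (29 + 97)/3 = 42.
Deadweight loss = ½ · (58 - 42) · (121 - 97) = ½ · 16 · 24 = 192.

192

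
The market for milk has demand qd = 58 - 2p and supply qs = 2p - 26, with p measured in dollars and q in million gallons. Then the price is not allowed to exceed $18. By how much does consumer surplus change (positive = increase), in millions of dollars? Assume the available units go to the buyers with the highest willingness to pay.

Equilibrium: 58 - 2p = 2p - 26, so 84 = 4p and p* = 21, q* = 16.
Since 18 < 21, the ceiling is binding.
At p = 18: qd = 58 - 2·18 = 22 and qs = 2·18 - 26 = 10.
Consumer surplus without the control is ½ · (29 - 21) · 16 = 64.
With the ceiling, 10 units are sold at 18 (assume they go to the highest-value buyers). The demand price at q = 10 is 24, so CS = ½ · [(29 - 18) + (24 - 18)] · 10 = 85.
Change in consumer surplus = 85 - 64 = 21.

21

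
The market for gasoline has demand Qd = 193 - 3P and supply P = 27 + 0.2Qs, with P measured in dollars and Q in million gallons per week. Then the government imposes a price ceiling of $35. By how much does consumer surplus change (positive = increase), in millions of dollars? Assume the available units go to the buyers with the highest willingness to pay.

90

Rearranging supply gives Qs = 5P - 135. Setting quantity demanded equal to quantity supplied, 193 - 3P = 5P - 135, gives P* = 41 and Q* = 70.
Because the ceiling (35) lies below the market-clearing price, it is binding.
At P = 35: Qd = 193 - 3·35 = 88 and Qs = 5·35 - 135 = 40.
Consumer surplus without the control is ½ · (193/3 - 41) · 70 = 2450/3.
With the ceiling, 40 units are sold at 35 (assume they go to the highest-value buyers). The demand price at Q = 40 is 51, so CS = ½ · [(193/3 - 35) + (51 - 35)] · 40 = 2720/3.
Change in consumer surplus = 2720/3 - 2450/3 = 90.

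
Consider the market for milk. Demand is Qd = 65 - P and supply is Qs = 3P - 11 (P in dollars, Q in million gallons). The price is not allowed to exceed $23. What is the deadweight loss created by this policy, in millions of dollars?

In a free market, 65 - P = 3P - 11 gives the equilibrium P* = 19, Q* = 46.
The ceiling of 23 is above the equilibrium price 19, so it is not binding; the market clears at P* = 19, Q* = 46.
Since the control does not bind, no trades are prevented and deadweight loss is zero.

0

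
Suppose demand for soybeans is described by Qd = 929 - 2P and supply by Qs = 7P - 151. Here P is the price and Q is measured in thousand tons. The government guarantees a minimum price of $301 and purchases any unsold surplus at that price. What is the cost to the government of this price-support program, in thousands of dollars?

490329

In a free market, 929 - 2P = 7P - 151 gives the equilibrium P* = 120, Q* = 689.
The floor of 301 is above the equilibrium price 120, so it binds.
At P = 301: Qd = 929 - 2·301 = 327 and Qs = 7·301 - 151 = 1956.
Surplus = Qs - Qd = 1629.
Government expenditure = surplus × support price = 1629 × 301 = 490329.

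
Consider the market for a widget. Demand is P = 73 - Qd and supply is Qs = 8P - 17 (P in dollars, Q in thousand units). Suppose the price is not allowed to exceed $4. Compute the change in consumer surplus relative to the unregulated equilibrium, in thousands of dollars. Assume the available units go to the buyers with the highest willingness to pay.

-1062

Rearranging demand gives Qd = 73 - P. Equilibrium: 73 - P = 8P - 17, so 90 = 9P and P* = 10, Q* = 63.
Since 4 < 10, the ceiling is binding.
At P = 4: Qd = 73 - 4 = 69 and Qs = 8·4 - 17 = 15.
Consumer surplus without the control is ½ · (73 - 10) · 63 = 1984.5.
With the ceiling, 15 units are sold at 4 (assume they go to the highest-value buyers). The demand price at Q = 15 is 58, so CS = ½ · [(73 - 4) + (58 - 4)] · 15 = 922.5.
Change in consumer surplus = 922.5 - 1984.5 = -1062.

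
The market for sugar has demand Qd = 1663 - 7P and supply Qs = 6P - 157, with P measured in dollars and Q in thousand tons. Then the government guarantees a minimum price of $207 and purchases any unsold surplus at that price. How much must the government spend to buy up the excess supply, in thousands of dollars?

In a free market, 1663 - 7P = 6P - 157 gives the equilibrium P* = 140, Q* = 683.
Since 207 > 140, the floor is binding.
At P = 207: Qd = 1663 - 7·207 = 214 and Qs = 6·207 - 157 = 1085.
Surplus = Qs - Qd = 871.
Government expenditure = surplus × support price = 871 × 207 = 180297.

180297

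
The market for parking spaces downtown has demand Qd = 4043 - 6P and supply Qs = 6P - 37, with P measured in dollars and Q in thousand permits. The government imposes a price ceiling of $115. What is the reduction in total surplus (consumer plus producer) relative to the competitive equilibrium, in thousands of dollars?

Without the control the market clears where 4043 - 6P = 6P - 37, i.e. P* = 340 and Q* = 2003.
Since 115 < 340, the ceiling is binding.
At P = 115: Qd = 4043 - 6·115 = 3353 and Qs = 6·115 - 37 = 653.
Quantity traded falls to 653. At Q = 653 the demand price is (4043 - 653)/6 = 565 and the supply price is (37 + 653)/6 = 115.
Deadweight loss = ½ · (565 - 115) · (2003 - 653) = ½ · 450 · 1350 = 303750.

303750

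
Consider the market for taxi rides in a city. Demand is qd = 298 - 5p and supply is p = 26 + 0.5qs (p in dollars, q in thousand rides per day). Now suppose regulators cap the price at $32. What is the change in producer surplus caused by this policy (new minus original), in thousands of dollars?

-540

Rearranging supply gives qs = 2p - 52. Equilibrium: 298 - 5p = 2p - 52, so 350 = 7p and p* = 50, q* = 48.
The ceiling of 32 is below the equilibrium price 50, so it binds.
At p = 32: qd = 298 - 5·32 = 138 and qs = 2·32 - 52 = 12.
Producer surplus without the control is ½ · (50 - 26) · 48 = 576.
With the ceiling, producers sell 12 units at 32, so PS = ½ · (32 - 26) · 12 = 36.
Change in producer surplus = 36 - 576 = -540.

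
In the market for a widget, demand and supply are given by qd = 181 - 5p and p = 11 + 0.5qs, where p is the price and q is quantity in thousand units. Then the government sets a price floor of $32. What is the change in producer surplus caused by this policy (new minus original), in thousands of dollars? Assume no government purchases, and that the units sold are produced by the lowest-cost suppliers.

Rearranging supply gives qs = 2p - 22. Setting quantity demanded equal to quantity supplied, 181 - 5p = 2p - 22, gives p* = 29 and q* = 36.
Since 32 > 29, the floor is binding.
At p = 32: qd = 181 - 5·32 = 21 and qs = 2·32 - 22 = 42.
Producer surplus without the control is ½ · (29 - 11) · 36 = 324.
With the floor, 21 units are sold at 32. The supply price at q = 21 is 21.5, so PS = ½ · [(32 - 11) + (32 - 21.5)] · 21 = 330.75.
Change in producer surplus = 330.75 - 324 = 6.75.

6.75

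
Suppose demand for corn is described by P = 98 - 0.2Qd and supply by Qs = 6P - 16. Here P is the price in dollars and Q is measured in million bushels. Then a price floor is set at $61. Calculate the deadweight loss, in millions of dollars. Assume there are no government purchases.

1031.25

Rearranging demand gives Qd = 490 - 5P. In a free market, 490 - 5P = 6P - 16 gives the equilibrium P* = 46, Q* = 260.
Because the floor (61) lies above the market-clearing price, it is binding.
At P = 61: Qd = 490 - 5·61 = 185 and Qs = 6·61 - 16 = 350.
Quantity traded falls to 185. At Q = 185 the demand price is (490 - 185)/5 = 61 and the supply price is (16 + 185)/6 = 33.5.
Deadweight loss = ½ · (61 - 33.5) · (260 - 185) = ½ · 27.5 · 75 = 1031.25.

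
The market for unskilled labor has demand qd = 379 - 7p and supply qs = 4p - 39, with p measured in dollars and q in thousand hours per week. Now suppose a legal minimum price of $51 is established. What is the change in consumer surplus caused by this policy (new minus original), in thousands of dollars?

In a free market, 379 - 7p = 4p - 39 gives the equilibrium p* = 38, q* = 113.
Because the floor (51) lies above the market-clearing price, it is binding.
At p = 51: qd = 379 - 7·51 = 22 and qs = 4·51 - 39 = 165.
Consumer surplus without the control is ½ · (379/7 - 38) · 113 = 12769/14.
With the floor, consumers buy 22 units at 51, so CS = ½ · (379/7 - 51) · 22 = 242/7.
Change in consumer surplus = 242/7 - 12769/14 = -877.5.

-877.5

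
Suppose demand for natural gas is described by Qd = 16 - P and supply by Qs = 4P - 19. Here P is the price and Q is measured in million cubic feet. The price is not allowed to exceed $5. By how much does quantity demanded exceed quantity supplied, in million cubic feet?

10

In a free market, 16 - P = 4P - 19 gives the equilibrium P* = 7, Q* = 9.
Since 5 < 7, the ceiling is binding.
At P = 5: Qd = 16 - 5 = 11 and Qs = 4·5 - 19 = 1.
Shortage = Qd - Qs = 11 - 1 = 10.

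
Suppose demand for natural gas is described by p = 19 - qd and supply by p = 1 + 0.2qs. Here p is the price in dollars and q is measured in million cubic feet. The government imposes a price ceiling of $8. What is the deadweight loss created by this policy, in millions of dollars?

Rearranging demand gives qd = 19 - p; rearranging supply gives qs = 5p - 5. Without the control the market clears where 19 - p = 5p - 5, i.e. p* = 4 and q* = 15.
The ceiling of 8 is above the equilibrium price 4, so it is not binding; the market clears at p* = 4, q* = 15.
Since the control does not bind, no trades are prevented and deadweight loss is zero.

0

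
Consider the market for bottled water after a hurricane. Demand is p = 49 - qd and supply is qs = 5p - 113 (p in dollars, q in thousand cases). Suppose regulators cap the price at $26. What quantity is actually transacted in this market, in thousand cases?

Rearranging demand gives qd = 49 - p. Without the control the market clears where 49 - p = 5p - 113, i.e. p* = 27 and q* = 22.
Because the ceiling (26) lies below the market-clearing price, it is binding.
At p = 26: qd = 49 - 26 = 23 and qs = 5·26 - 113 = 17.
The quantity actually transacted is the short side, supply: 17.

17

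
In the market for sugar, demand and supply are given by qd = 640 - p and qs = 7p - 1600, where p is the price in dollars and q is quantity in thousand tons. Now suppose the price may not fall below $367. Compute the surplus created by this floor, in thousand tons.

696

Setting quantity demanded equal to quantity supplied, 640 - p = 7p - 1600, gives p* = 280 and q* = 360.
The floor of 367 is above the equilibrium price 280, so it binds.
At p = 367: qd = 640 - 367 = 273 and qs = 7·367 - 1600 = 969.
Surplus = qs - qd = 969 - 273 = 696.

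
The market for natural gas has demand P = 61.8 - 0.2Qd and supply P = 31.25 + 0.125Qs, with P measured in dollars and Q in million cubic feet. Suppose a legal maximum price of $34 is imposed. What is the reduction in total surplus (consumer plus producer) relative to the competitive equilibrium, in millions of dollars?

Rearranging demand gives Qd = 309 - 5P; rearranging supply gives Qs = 8P - 250. Equilibrium: 309 - 5P = 8P - 250, so 559 = 13P and P* = 43, Q* = 94.
Since 34 < 43, the ceiling is binding.
At P = 34: Qd = 309 - 5·34 = 139 and Qs = 8·34 - 250 = 22.
Quantity traded falls to 22. At Q = 22 the demand price is (309 - 22)/5 = 57.4 and the supply price is (250 + 22)/8 = 34.
Deadweight loss = ½ · (57.4 - 34) · (94 - 22) = ½ · 23.4 · 72 = 842.4.

842.4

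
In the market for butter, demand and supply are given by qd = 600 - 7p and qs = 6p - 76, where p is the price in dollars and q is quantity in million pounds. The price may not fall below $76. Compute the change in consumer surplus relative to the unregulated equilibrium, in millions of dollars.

Without the control the market clears where 600 - 7p = 6p - 76, i.e. p* = 52 and q* = 236.
Because the floor (76) lies above the market-clearing price, it is binding.
At p = 76: qd = 600 - 7·76 = 68 and qs = 6·76 - 76 = 380.
Consumer surplus without the control is ½ · (600/7 - 52) · 236 = 27848/7.
With the floor, consumers buy 68 units at 76, so CS = ½ · (600/7 - 76) · 68 = 2312/7.
Change in consumer surplus = 2312/7 - 27848/7 = -3648.

-3648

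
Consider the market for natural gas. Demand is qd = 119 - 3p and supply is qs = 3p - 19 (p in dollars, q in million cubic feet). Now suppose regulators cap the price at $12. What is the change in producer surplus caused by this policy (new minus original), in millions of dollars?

-368.5

Equilibrium: 119 - 3p = 3p - 19, so 138 = 6p and p* = 23, q* = 50.
Since 12 < 23, the ceiling is binding.
At p = 12: qd = 119 - 3·12 = 83 and qs = 3·12 - 19 = 17.
Producer surplus without the control is ½ · (23 - 19/3) · 50 = 1250/3.
With the ceiling, producers sell 17 units at 12, so PS = ½ · (12 - 19/3) · 17 = 289/6.
Change in producer surplus = 289/6 - 1250/3 = -368.5.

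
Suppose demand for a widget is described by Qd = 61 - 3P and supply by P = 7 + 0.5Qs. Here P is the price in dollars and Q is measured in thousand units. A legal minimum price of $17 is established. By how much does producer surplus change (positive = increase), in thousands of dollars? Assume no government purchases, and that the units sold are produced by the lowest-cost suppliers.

Rearranging supply gives Qs = 2P - 14. In a free market, 61 - 3P = 2P - 14 gives the equilibrium P* = 15, Q* = 16.
The floor of 17 is above the equilibrium price 15, so it binds.
At P = 17: Qd = 61 - 3·17 = 10 and Qs = 2·17 - 14 = 20.
Producer surplus without the control is ½ · (15 - 7) · 16 = 64.
With the floor, 10 units are sold at 17. The supply price at Q = 10 is 12, so PS = ½ · [(17 - 7) + (17 - 12)] · 10 = 75.
Change in producer surplus = 75 - 64 = 11.

11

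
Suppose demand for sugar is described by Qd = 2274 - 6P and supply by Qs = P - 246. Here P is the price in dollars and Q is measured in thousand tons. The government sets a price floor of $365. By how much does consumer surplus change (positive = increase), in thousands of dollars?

-495

Equilibrium: 2274 - 6P = P - 246, so 2520 = 7P and P* = 360, Q* = 114.
The floor of 365 is above the equilibrium price 360, so it binds.
At P = 365: Qd = 2274 - 6·365 = 84 and Qs = 365 - 246 = 119.
Consumer surplus without the control is ½ · (379 - 360) · 114 = 1083.
With the floor, consumers buy 84 units at 365, so CS = ½ · (379 - 365) · 84 = 588.
Change in consumer surplus = 588 - 1083 = -495.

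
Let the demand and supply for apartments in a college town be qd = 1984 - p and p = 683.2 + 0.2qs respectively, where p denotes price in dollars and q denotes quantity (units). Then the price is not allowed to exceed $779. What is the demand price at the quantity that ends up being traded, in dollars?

1505

Rearranging supply gives qs = 5p - 3416. Without the control the market clears where 1984 - p = 5p - 3416, i.e. p* = 900 and q* = 1084.
Since 779 < 900, the ceiling is binding.
At p = 779: qd = 1984 - 779 = 1205 and qs = 5·779 - 3416 = 479.
Only 479 units reach the market. On the demand curve, the marginal buyer's willingness to pay at q = 479 is (1984 - 479) = 1505.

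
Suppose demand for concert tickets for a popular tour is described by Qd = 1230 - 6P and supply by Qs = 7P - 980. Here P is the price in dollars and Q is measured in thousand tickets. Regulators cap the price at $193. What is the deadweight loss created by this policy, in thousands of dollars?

Without the control the market clears where 1230 - 6P = 7P - 980, i.e. P* = 170 and Q* = 210.
Since 193 is above P* = 170, the ceiling does not bind and the free-market outcome prevails.
Since the control does not bind, no trades are prevented and deadweight loss is zero.

0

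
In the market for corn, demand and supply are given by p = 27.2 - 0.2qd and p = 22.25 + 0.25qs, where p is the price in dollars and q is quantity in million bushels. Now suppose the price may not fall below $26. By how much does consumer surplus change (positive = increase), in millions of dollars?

-8.5

Rearranging demand gives qd = 136 - 5p; rearranging supply gives qs = 4p - 89. Without the control the market clears where 136 - 5p = 4p - 89, i.e. p* = 25 and q* = 11.
The floor of 26 is above the equilibrium price 25, so it binds.
At p = 26: qd = 136 - 5·26 = 6 and qs = 4·26 - 89 = 15.
Consumer surplus without the control is ½ · (27.2 - 25) · 11 = 12.1.
With the floor, consumers buy 6 units at 26, so CS = ½ · (27.2 - 26) · 6 = 3.6.
Change in consumer surplus = 3.6 - 12.1 = -8.5.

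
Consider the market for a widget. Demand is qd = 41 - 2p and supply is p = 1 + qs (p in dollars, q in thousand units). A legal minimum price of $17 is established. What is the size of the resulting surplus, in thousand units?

Rearranging supply gives qs = p - 1. Equilibrium: 41 - 2p = p - 1, so 42 = 3p and p* = 14, q* = 13.
The floor of 17 is above the equilibrium price 14, so it binds.
At p = 17: qd = 41 - 2·17 = 7 and qs = 17 - 1 = 16.
Surplus = qs - qd = 16 - 7 = 9.

9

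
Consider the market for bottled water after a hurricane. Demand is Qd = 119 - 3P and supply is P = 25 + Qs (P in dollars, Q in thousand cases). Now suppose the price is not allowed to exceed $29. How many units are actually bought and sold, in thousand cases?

4

Rearranging supply gives Qs = P - 25. Setting quantity demanded equal to quantity supplied, 119 - 3P = P - 25, gives P* = 36 and Q* = 11.
Since 29 < 36, the ceiling is binding.
At P = 29: Qd = 119 - 3·29 = 32 and Qs = 29 - 25 = 4.
The quantity actually transacted is the short side, supply: 4.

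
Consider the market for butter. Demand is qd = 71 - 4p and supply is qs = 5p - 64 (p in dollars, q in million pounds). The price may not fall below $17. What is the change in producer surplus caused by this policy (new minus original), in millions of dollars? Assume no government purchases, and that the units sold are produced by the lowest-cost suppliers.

Setting quantity demanded equal to quantity supplied, 71 - 4p = 5p - 64, gives p* = 15 and q* = 11.
Because the floor (17) lies above the market-clearing price, it is binding.
At p = 17: qd = 71 - 4·17 = 3 and qs = 5·17 - 64 = 21.
Producer surplus without the control is ½ · (15 - 12.8) · 11 = 12.1.
With the floor, 3 units are sold at 17. The supply price at q = 3 is 13.4, so PS = ½ · [(17 - 12.8) + (17 - 13.4)] · 3 = 11.7.
Change in producer surplus = 11.7 - 12.1 = -0.4.

-0.4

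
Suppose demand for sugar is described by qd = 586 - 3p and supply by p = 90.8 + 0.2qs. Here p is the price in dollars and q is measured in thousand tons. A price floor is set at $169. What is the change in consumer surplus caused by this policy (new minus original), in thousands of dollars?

Rearranging supply gives qs = 5p - 454. Equilibrium: 586 - 3p = 5p - 454, so 1040 = 8p and p* = 130, q* = 196.
Because the floor (169) lies above the market-clearing price, it is binding.
At p = 169: qd = 586 - 3·169 = 79 and qs = 5·169 - 454 = 391.
Consumer surplus without the control is ½ · (586/3 - 130) · 196 = 19208/3.
With the floor, consumers buy 79 units at 169, so CS = ½ · (586/3 - 169) · 79 = 6241/6.
Change in consumer surplus = 6241/6 - 19208/3 = -5362.5.

-5362.5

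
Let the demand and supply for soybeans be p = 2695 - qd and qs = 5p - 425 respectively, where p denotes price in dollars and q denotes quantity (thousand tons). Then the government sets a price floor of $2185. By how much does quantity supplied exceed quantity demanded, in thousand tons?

9990

Rearranging demand gives qd = 2695 - p. Setting quantity demanded equal to quantity supplied, 2695 - p = 5p - 425, gives p* = 520 and q* = 2175.
Since 2185 > 520, the floor is binding.
At p = 2185: qd = 2695 - 2185 = 510 and qs = 5·2185 - 425 = 10500.
Surplus = qs - qd = 10500 - 510 = 9990.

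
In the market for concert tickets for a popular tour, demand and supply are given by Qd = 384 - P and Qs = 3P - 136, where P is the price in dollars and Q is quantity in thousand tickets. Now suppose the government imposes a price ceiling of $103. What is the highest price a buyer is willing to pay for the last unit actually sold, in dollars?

Without the control the market clears where 384 - P = 3P - 136, i.e. P* = 130 and Q* = 254.
Because the ceiling (103) lies below the market-clearing price, it is binding.
At P = 103: Qd = 384 - 103 = 281 and Qs = 3·103 - 136 = 173.
Only 173 units reach the market. On the demand curve, the marginal buyer's willingness to pay at Q = 173 is (384 - 173) = 211.

211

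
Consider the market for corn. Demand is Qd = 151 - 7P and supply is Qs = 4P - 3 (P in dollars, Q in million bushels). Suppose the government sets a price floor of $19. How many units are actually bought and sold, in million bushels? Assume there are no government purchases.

Setting quantity demanded equal to quantity supplied, 151 - 7P = 4P - 3, gives P* = 14 and Q* = 53.
Because the floor (19) lies above the market-clearing price, it is binding.
At P = 19: Qd = 151 - 7·19 = 18 and Qs = 4·19 - 3 = 73.
The quantity actually transacted is the short side, demand: 18.

18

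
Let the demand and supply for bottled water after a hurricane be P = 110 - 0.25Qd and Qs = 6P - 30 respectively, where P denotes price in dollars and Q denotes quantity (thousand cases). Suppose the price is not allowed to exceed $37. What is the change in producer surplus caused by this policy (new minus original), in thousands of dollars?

Rearranging demand gives Qd = 440 - 4P. In a free market, 440 - 4P = 6P - 30 gives the equilibrium P* = 47, Q* = 252.
Since 37 < 47, the ceiling is binding.
At P = 37: Qd = 440 - 4·37 = 292 and Qs = 6·37 - 30 = 192.
Producer surplus without the control is ½ · (47 - 5) · 252 = 5292.
With the ceiling, producers sell 192 units at 37, so PS = ½ · (37 - 5) · 192 = 3072.
Change in producer surplus = 3072 - 5292 = -2220.

-2220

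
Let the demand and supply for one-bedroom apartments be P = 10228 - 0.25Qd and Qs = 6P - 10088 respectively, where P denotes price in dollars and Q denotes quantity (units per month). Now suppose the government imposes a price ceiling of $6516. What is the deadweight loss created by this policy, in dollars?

Rearranging demand gives Qd = 40912 - 4P. In a free market, 40912 - 4P = 6P - 10088 gives the equilibrium P* = 5100, Q* = 20512.
Since 6516 is above P* = 5100, the ceiling does not bind and the free-market outcome prevails.
Since the control does not bind, no trades are prevented and deadweight loss is zero.

0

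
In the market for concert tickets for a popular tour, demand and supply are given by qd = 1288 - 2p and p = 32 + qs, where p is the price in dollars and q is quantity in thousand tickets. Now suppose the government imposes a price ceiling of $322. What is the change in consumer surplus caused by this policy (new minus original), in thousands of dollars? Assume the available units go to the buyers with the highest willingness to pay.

Rearranging supply gives qs = p - 32. Setting quantity demanded equal to quantity supplied, 1288 - 2p = p - 32, gives p* = 440 and q* = 408.
The ceiling of 322 is below the equilibrium price 440, so it binds.
At p = 322: qd = 1288 - 2·322 = 644 and qs = 322 - 32 = 290.
Consumer surplus without the control is ½ · (644 - 440) · 408 = 41616.
With the ceiling, 290 units are sold at 322 (assume they go to the highest-value buyers). The demand price at q = 290 is 499, so CS = ½ · [(644 - 322) + (499 - 322)] · 290 = 72355.
Change in consumer surplus = 72355 - 41616 = 30739.

30739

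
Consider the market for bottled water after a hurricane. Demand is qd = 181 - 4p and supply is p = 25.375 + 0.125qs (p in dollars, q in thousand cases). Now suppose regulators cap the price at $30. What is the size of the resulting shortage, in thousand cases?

24

Rearranging supply gives qs = 8p - 203. Without the control the market clears where 181 - 4p = 8p - 203, i.e. p* = 32 and q* = 53.
The ceiling of 30 is below the equilibrium price 32, so it binds.
At p = 30: qd = 181 - 4·30 = 61 and qs = 8·30 - 203 = 37.
Shortage = qd - qs = 61 - 37 = 24.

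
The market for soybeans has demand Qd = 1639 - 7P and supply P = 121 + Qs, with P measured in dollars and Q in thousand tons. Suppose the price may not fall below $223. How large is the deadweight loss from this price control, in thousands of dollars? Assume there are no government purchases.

Rearranging supply gives Qs = P - 121. Equilibrium: 1639 - 7P = P - 121, so 1760 = 8P and P* = 220, Q* = 99.
Because the floor (223) lies above the market-clearing price, it is binding.
At P = 223: Qd = 1639 - 7·223 = 78 and Qs = 223 - 121 = 102.
Quantity traded falls to 78. At Q = 78 the demand price is (1639 - 78)/7 = 223 and the supply price is 121 + 78 = 199.
Deadweight loss = ½ · (223 - 199) · (99 - 78) = ½ · 24 · 21 = 252.

252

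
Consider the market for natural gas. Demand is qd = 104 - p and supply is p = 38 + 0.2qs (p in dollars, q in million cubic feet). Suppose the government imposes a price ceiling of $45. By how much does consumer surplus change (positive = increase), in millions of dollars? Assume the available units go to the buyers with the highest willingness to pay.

-60

Rearranging supply gives qs = 5p - 190. Without the control the market clears where 104 - p = 5p - 190, i.e. p* = 49 and q* = 55.
Since 45 < 49, the ceiling is binding.
At p = 45: qd = 104 - 45 = 59 and qs = 5·45 - 190 = 35.
Consumer surplus without the control is ½ · (104 - 49) · 55 = 1512.5.
With the ceiling, 35 units are sold at 45 (assume they go to the highest-value buyers). The demand price at q = 35 is 69, so CS = ½ · [(104 - 45) + (69 - 45)] · 35 = 1452.5.
Change in consumer surplus = 1452.5 - 1512.5 = -60.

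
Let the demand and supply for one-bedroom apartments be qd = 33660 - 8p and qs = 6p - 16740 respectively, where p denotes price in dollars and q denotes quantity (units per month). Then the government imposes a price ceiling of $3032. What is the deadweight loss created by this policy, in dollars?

1693776

Setting quantity demanded equal to quantity supplied, 33660 - 8p = 6p - 16740, gives p* = 3600 and q* = 4860.
The ceiling of 3032 is below the equilibrium price 3600, so it binds.
At p = 3032: qd = 33660 - 8·3032 = 9404 and qs = 6·3032 - 16740 = 1452.
Quantity traded falls to 1452. At q = 1452 the demand price is (33660 - 1452)/8 = 4026 and the supply price is (16740 + 1452)/6 = 3032.
Deadweight loss = ½ · (4026 - 3032) · (4860 - 1452) = ½ · 994 · 3408 = 1693776.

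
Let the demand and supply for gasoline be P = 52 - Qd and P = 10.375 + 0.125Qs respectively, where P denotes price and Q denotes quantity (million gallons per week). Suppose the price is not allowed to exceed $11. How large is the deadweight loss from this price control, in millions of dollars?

576

Rearranging demand gives Qd = 52 - P; rearranging supply gives Qs = 8P - 83. Setting quantity demanded equal to quantity supplied, 52 - P = 8P - 83, gives P* = 15 and Q* = 37.
Since 11 < 15, the ceiling is binding.
At P = 11: Qd = 52 - 11 = 41 and Qs = 8·11 - 83 = 5.
Quantity traded falls to 5. At Q = 5 the demand price is 52 - 5 = 47 and the supply price is (83 + 5)/8 = 11.
Deadweight loss = ½ · (47 - 11) · (37 - 5) = ½ · 36 · 32 = 576.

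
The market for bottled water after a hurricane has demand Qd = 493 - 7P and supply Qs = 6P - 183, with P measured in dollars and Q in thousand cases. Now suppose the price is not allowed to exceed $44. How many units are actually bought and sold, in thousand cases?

81

Equilibrium: 493 - 7P = 6P - 183, so 676 = 13P and P* = 52, Q* = 129.
Since 44 < 52, the ceiling is binding.
At P = 44: Qd = 493 - 7·44 = 185 and Qs = 6·44 - 183 = 81.
The quantity actually transacted is the short side, supply: 81.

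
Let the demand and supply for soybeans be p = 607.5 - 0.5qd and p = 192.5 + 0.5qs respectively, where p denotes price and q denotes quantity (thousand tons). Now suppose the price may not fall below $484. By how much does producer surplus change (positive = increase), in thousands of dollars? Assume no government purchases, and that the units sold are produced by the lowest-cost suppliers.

13692

Rearranging demand gives qd = 1215 - 2p; rearranging supply gives qs = 2p - 385. Setting quantity demanded equal to quantity supplied, 1215 - 2p = 2p - 385, gives p* = 400 and q* = 415.
The floor of 484 is above the equilibrium price 400, so it binds.
At p = 484: qd = 1215 - 2·484 = 247 and qs = 2·484 - 385 = 583.
Producer surplus without the control is ½ · (400 - 192.5) · 415 = 43056.25.
With the floor, 247 units are sold at 484. The supply price at q = 247 is 316, so PS = ½ · [(484 - 192.5) + (484 - 316)] · 247 = 56748.25.
Change in producer surplus = 56748.25 - 43056.25 = 13692.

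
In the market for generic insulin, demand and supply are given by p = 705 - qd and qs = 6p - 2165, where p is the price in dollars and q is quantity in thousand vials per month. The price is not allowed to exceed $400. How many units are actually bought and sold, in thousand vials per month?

Rearranging demand gives qd = 705 - p. Equilibrium: 705 - p = 6p - 2165, so 2870 = 7p and p* = 410, q* = 295.
Since 400 < 410, the ceiling is binding.
At p = 400: qd = 705 - 400 = 305 and qs = 6·400 - 2165 = 235.
The quantity actually transacted is the short side, supply: 235.

235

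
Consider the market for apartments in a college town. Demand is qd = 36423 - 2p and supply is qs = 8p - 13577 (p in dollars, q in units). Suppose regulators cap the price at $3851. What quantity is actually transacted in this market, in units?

Without the control the market clears where 36423 - 2p = 8p - 13577, i.e. p* = 5000 and q* = 26423.
Since 3851 < 5000, the ceiling is binding.
At p = 3851: qd = 36423 - 2·3851 = 28721 and qs = 8·3851 - 13577 = 17231.
The quantity actually transacted is the short side, supply: 17231.

17231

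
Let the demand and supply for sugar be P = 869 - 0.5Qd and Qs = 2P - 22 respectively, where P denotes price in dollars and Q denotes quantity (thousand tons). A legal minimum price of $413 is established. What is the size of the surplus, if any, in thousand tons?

Rearranging demand gives Qd = 1738 - 2P. In a free market, 1738 - 2P = 2P - 22 gives the equilibrium P* = 440, Q* = 858.
The floor of 413 is below the equilibrium price 440, so it is not binding; the market clears at P* = 440, Q* = 858.
Since the control does not bind, there is no surplus.

0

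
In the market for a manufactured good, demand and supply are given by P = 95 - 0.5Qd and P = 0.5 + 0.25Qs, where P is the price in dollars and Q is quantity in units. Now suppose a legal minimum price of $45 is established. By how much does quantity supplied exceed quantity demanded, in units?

78

Rearranging demand gives Qd = 190 - 2P; rearranging supply gives Qs = 4P - 2. Setting quantity demanded equal to quantity supplied, 190 - 2P = 4P - 2, gives P* = 32 and Q* = 126.
Since 45 > 32, the floor is binding.
At P = 45: Qd = 190 - 2·45 = 100 and Qs = 4·45 - 2 = 178.
Surplus = Qs - Qd = 178 - 100 = 78.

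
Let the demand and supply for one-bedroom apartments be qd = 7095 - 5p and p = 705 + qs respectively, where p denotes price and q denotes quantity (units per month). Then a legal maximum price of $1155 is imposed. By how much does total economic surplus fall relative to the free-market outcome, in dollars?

Rearranging supply gives qs = p - 705. Equilibrium: 7095 - 5p = p - 705, so 7800 = 6p and p* = 1300, q* = 595.
Because the ceiling (1155) lies below the market-clearing price, it is binding.
At p = 1155: qd = 7095 - 5·1155 = 1320 and qs = 1155 - 705 = 450.
Quantity traded falls to 450. At q = 450 the demand price is (7095 - 450)/5 = 1329 and the supply price is 705 + 450 = 1155.
Deadweight loss = ½ · (1329 - 1155) · (595 - 450) = ½ · 174 · 145 = 12615.

12615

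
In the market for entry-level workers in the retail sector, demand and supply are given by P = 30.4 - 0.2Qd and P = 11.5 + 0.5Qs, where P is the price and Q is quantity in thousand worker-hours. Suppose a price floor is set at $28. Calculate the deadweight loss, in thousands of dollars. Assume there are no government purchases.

Rearranging demand gives Qd = 152 - 5P; rearranging supply gives Qs = 2P - 23. In a free market, 152 - 5P = 2P - 23 gives the equilibrium P* = 25, Q* = 27.
Because the floor (28) lies above the market-clearing price, it is binding.
At P = 28: Qd = 152 - 5·28 = 12 and Qs = 2·28 - 23 = 33.
Quantity traded falls to 12. At Q = 12 the demand price is (152 - 12)/5 = 28 and the supply price is (23 + 12)/2 = 17.5.
Deadweight loss = ½ · (28 - 17.5) · (27 - 12) = ½ · 10.5 · 15 = 78.75.

78.75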